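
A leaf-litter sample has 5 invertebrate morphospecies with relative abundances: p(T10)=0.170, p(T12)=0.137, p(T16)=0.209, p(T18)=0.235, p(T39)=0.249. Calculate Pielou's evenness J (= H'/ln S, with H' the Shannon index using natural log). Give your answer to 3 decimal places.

H' = −Σ pᵢ ln pᵢ = −((-0.30123) + (-0.27233) + (-0.32717) + (-0.34032) + (-0.34619)) = 1.58724 (working shown to 5 dp, full precision carried).
With S = 5 species, ln S = 1.60944, so J = 1.58724/1.60944 = 0.98621, i.e. 0.986 to 3 decimal places.

0.986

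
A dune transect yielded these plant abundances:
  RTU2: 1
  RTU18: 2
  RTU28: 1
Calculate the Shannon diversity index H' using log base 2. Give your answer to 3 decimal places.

1.500

Total N = 1+2+1 = 4, so the proportions are 0.25, 0.5, 0.25 (working shown to 5 dp, full precision carried).
Each pᵢ log₂ pᵢ term: 0.25×(-2.00000)=-0.50000, 0.5×(-1.00000)=-0.50000, 0.25×(-2.00000)=-0.50000.
Sum = -1.50000, so H' = 1.500.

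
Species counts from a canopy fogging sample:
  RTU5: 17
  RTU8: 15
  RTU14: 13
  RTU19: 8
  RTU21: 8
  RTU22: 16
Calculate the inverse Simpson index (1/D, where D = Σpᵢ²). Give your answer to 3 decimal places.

5.557

Total N = 17+15+13+8+8+16 = 77, so the proportions are 0.2207792, 0.1948052, 0.1688312, 0.1038961, 0.1038961, 0.2077922 (working shown to 7 dp, full precision carried).
D = 0.2207792² + 0.1948052² + 0.1688312² + 0.1038961² + 0.1038961² + 0.2077922² = 0.0487435 + 0.0379491 + 0.0285040 + 0.0107944 + 0.0107944 + 0.0431776 = 0.1799629.
So 1/D = 5.55670, i.e. 5.557 to 3 decimal places.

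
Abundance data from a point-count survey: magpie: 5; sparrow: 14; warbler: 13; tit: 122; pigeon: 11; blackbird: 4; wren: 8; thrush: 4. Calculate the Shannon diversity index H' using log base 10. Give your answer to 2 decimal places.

0.53

Total N = 5+14+13+122+11+4+8+4 = 181, so the proportions are 0.0276, 0.0773, 0.0718, 0.674, 0.0608, 0.0221, 0.0442, 0.0221 (working shown to 4 dp, full precision carried).
Each pᵢ log₁₀ pᵢ term: 0.0276×(-1.5587)=-0.0431, 0.0773×(-1.1116)=-0.0860, 0.0718×(-1.1437)=-0.0821, 0.674×(-0.1713)=-0.1155, 0.0608×(-1.2163)=-0.0739, 0.0221×(-1.6556)=-0.0366, 0.0442×(-1.3546)=-0.0599, 0.0221×(-1.6556)=-0.0366.
Sum = -0.5336, so H' = 0.53.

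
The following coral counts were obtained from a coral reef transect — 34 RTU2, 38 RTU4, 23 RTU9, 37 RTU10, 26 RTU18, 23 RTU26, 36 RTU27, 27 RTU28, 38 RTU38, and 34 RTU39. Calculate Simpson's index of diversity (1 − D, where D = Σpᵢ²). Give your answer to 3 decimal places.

0.897

Total N = 34+38+23+37+26+23+36+27+38+34 = 316, so the proportions are 0.10759, 0.12025, 0.07278, 0.11709, 0.08228, 0.07278, 0.11392, 0.08544, 0.12025, 0.10759 (working shown to 5 dp, full precision carried).
D = 0.10759² + 0.12025² + 0.07278² + 0.11709² + 0.08228² + 0.07278² + 0.11392² + 0.08544² + 0.12025² + 0.10759² = 0.01158 + 0.01446 + 0.00530 + 0.01371 + 0.00677 + 0.00530 + 0.01298 + 0.00730 + 0.01446 + 0.01158 = 0.10343.
So 1 − D = 0.89657, i.e. 0.897 to 3 decimal places.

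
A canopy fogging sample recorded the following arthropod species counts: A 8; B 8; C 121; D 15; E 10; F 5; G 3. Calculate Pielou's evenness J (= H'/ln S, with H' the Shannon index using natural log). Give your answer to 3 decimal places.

Total N = 8+8+121+15+10+5+3 = 170, so the proportions are 0.04706, 0.04706, 0.71176, 0.08824, 0.05882, 0.02941, 0.01765 (working shown to 5 dp, full precision carried).
H' = −Σ pᵢ ln pᵢ = −((-0.14383) + (-0.14383) + (-0.24201) + (-0.21421) + (-0.16666) + (-0.10372) + (-0.07124)) = 1.08550.
With S = 7 species, ln S = 1.94591, so J = 1.08550/1.94591 = 0.55783, i.e. 0.558 to 3 decimal places.

0.558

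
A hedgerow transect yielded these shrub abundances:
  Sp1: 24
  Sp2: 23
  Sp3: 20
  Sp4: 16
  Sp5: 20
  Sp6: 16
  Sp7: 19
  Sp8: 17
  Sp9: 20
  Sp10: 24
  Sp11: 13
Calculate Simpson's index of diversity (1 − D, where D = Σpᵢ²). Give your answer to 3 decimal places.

Total N = 24+23+20+16+20+16+19+17+20+24+13 = 212, so the proportions are 0.11321, 0.10849, 0.09434, 0.07547, 0.09434, 0.07547, 0.08962, 0.08019, 0.09434, 0.11321, 0.06132 (working shown to 5 dp, full precision carried).
D = 0.11321² + 0.10849² + 0.09434² + 0.07547² + 0.09434² + 0.07547² + 0.08962² + 0.08019² + 0.09434² + 0.11321² + 0.06132² = 0.01282 + 0.01177 + 0.00890 + 0.00570 + 0.00890 + 0.00570 + 0.00803 + 0.00643 + 0.00890 + 0.01282 + 0.00376 = 0.09372.
So 1 − D = 0.90628, i.e. 0.906 to 3 decimal places.

0.906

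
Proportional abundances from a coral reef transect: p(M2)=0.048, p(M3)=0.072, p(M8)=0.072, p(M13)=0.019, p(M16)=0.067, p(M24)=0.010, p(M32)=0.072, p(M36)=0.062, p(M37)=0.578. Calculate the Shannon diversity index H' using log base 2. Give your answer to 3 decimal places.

Each pᵢ log₂ pᵢ term (working shown to 5 dp, full precision carried): 0.048×(-4.38082)=-0.21028, 0.072×(-3.79586)=-0.27330, 0.072×(-3.79586)=-0.27330, 0.019×(-5.71786)=-0.10864, 0.067×(-3.89970)=-0.26128, 0.01×(-6.64386)=-0.06644, 0.072×(-3.79586)=-0.27330, 0.062×(-4.01159)=-0.24872, 0.578×(-0.79086)=-0.45712.
Sum = -2.17238, so H' = 2.172.

2.172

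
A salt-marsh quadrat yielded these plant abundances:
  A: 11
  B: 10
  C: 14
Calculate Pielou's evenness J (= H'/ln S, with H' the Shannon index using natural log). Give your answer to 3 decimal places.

Total N = 11+10+14 = 35, so the proportions are 0.31429, 0.28571, 0.4 (working shown to 5 dp, full precision carried).
H' = −Σ pᵢ ln pᵢ = −((-0.36377) + (-0.35793) + (-0.36652)) = 1.08822.
With S = 3 species, ln S = 1.09861, so J = 1.08822/1.09861 = 0.99054, i.e. 0.991 to 3 decimal places.

0.991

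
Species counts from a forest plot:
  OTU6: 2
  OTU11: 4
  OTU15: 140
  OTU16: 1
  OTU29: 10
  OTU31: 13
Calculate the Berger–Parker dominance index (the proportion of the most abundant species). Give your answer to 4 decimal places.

0.8235

Total N = 2+4+140+1+10+13 = 170, so the proportions are 0.011765, 0.023529, 0.823529, 0.005882, 0.058824, 0.076471 (working shown to 6 dp, full precision carried).
The largest proportion is 0.823529, i.e. d = 0.8235 to 4 decimal places.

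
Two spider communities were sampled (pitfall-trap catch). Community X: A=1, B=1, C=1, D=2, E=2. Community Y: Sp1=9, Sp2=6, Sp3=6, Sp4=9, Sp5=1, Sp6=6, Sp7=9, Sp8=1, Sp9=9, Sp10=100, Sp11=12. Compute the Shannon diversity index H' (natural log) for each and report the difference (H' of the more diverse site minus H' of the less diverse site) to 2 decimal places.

Community X: N=7, proportions 0.1429, 0.1429, 0.1429, 0.2857, 0.2857, giving H' = 1.5498 (working shown to 4 dp, full precision carried).
Community Y: N=168, proportions 0.0536, 0.0357, 0.0357, 0.0536, 0.006, 0.0357, 0.0536, 0.006, 0.0536, 0.5952, 0.0714, giving H' = 1.5425.
Difference = |1.5498 − 1.5425| = 0.0073, i.e. 0.01 to 2 decimal places.

0.01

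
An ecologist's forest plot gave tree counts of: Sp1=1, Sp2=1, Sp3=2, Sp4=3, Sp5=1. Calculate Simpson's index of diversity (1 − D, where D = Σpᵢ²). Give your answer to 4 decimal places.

0.7500

Total N = 1+1+2+3+1 = 8, so the proportions are 0.125, 0.125, 0.25, 0.375, 0.125 (working shown to 6 dp, full precision carried).
D = 0.125² + 0.125² + 0.25² + 0.375² + 0.125² = 0.015625 + 0.015625 + 0.062500 + 0.140625 + 0.015625 = 0.250000.
So 1 − D = 0.750000, i.e. 0.7500 to 4 decimal places.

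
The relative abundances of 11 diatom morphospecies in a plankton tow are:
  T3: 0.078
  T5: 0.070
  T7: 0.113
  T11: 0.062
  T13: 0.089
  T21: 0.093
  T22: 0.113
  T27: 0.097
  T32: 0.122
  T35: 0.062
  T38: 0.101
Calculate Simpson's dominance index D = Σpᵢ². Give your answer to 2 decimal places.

0.10

D = 0.078² + 0.07² + 0.113² + 0.062² + 0.089² + 0.093² + 0.113² + 0.097² + 0.122² + 0.062² + 0.101² = 0.0061 + 0.0049 + 0.0128 + 0.0038 + 0.0079 + 0.0086 + 0.0128 + 0.0094 + 0.0149 + 0.0038 + 0.0102 = 0.0953 (working shown to 4 dp, full precision carried).
To 2 decimal places, D = 0.10.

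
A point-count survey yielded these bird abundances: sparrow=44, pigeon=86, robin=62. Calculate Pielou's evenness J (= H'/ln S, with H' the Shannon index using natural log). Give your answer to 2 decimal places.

Total N = 44+86+62 = 192, so the proportions are 0.2292, 0.4479, 0.3229 (working shown to 4 dp, full precision carried).
H' = −Σ pᵢ ln pᵢ = −((-0.3376) + (-0.3597) + (-0.3650)) = 1.0624.
With S = 3 species, ln S = 1.0986, so J = 1.0624/1.0986 = 0.9670, i.e. 0.97 to 2 decimal places.

0.97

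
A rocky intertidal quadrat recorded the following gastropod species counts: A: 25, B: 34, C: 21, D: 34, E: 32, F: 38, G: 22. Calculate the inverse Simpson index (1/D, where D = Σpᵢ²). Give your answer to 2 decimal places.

Total N = 25+34+21+34+32+38+22 = 206, so the proportions are 0.121359, 0.165049, 0.101942, 0.165049, 0.15534, 0.184466, 0.106796 (working shown to 6 dp, full precision carried).
D = 0.121359² + 0.165049² + 0.101942² + 0.165049² + 0.15534² + 0.184466² + 0.106796² = 0.014728 + 0.027241 + 0.010392 + 0.027241 + 0.024130 + 0.034028 + 0.011405 = 0.149166.
So 1/D = 6.7039, i.e. 6.70 to 2 decimal places.

6.70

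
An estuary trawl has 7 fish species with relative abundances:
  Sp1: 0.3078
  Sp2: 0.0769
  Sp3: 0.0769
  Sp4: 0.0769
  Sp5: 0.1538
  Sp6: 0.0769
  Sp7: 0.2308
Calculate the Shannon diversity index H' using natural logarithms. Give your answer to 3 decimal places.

Each pᵢ ln pᵢ term (working shown to 5 dp, full precision carried): 0.3078×(-1.17831)=-0.36268, 0.0769×(-2.56525)=-0.19727, 0.0769×(-2.56525)=-0.19727, 0.0769×(-2.56525)=-0.19727, 0.1538×(-1.87210)=-0.28793, 0.0769×(-2.56525)=-0.19727, 0.2308×(-1.46620)=-0.33840.
Sum = -1.77808, so H' = 1.778.

1.778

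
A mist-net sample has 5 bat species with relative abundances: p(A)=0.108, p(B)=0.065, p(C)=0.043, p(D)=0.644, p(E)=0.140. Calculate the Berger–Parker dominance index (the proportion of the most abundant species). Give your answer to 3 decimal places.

The largest proportion is 0.644, i.e. d = 0.644 to 3 decimal places.

0.644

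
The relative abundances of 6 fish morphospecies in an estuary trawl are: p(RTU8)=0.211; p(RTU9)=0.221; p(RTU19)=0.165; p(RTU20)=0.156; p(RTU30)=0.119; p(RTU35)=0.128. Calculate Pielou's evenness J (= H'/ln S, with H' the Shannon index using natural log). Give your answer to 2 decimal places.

0.99

H' = −Σ pᵢ ln pᵢ = −((-0.3283) + (-0.3336) + (-0.2973) + (-0.2898) + (-0.2533) + (-0.2631)) = 1.7655 (working shown to 4 dp, full precision carried).
With S = 6 species, ln S = 1.7918, so J = 1.7655/1.7918 = 0.9853, i.e. 0.99 to 2 decimal places.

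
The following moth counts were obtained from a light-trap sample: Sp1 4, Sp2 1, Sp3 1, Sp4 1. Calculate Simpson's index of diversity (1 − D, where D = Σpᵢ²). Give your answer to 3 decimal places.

0.612

Total N = 4+1+1+1 = 7, so the proportions are 0.57143, 0.14286, 0.14286, 0.14286 (working shown to 5 dp, full precision carried).
D = 0.57143² + 0.14286² + 0.14286² + 0.14286² = 0.32653 + 0.02041 + 0.02041 + 0.02041 = 0.38776.
So 1 − D = 0.61224, i.e. 0.612 to 3 decimal places.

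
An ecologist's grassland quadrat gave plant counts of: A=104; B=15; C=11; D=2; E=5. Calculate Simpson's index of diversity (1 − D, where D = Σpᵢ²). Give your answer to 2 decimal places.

0.40

Total N = 104+15+11+2+5 = 137, so the proportions are 0.7591, 0.1095, 0.0803, 0.0146, 0.0365 (working shown to 4 dp, full precision carried).
D = 0.7591² + 0.1095² + 0.0803² + 0.0146² + 0.0365² = 0.5763 + 0.0120 + 0.0064 + 0.0002 + 0.0013 = 0.5962.
So 1 − D = 0.4038, i.e. 0.40 to 2 decimal places.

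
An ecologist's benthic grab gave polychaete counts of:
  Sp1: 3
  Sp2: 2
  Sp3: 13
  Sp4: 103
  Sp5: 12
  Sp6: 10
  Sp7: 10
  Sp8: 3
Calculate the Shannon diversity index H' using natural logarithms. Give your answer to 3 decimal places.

Total N = 3+2+13+103+12+10+10+3 = 156, so the proportions are 0.01923, 0.01282, 0.08333, 0.66026, 0.07692, 0.0641, 0.0641, 0.01923 (working shown to 5 dp, full precision carried).
Each pᵢ ln pᵢ term: 0.01923×(-3.95124)=-0.07599, 0.01282×(-4.35671)=-0.05586, 0.08333×(-2.48491)=-0.20708, 0.66026×(-0.41513)=-0.27409, 0.07692×(-2.56495)=-0.19730, 0.0641×(-2.74727)=-0.17611, 0.0641×(-2.74727)=-0.17611, 0.01923×(-3.95124)=-0.07599.
Sum = -1.23851, so H' = 1.239.

1.239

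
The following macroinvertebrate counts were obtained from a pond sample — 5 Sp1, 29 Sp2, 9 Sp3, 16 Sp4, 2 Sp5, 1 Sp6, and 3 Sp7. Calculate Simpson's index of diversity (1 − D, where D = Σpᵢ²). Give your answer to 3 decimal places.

Total N = 5+29+9+16+2+1+3 = 65, so the proportions are 0.07692, 0.44615, 0.13846, 0.24615, 0.03077, 0.01538, 0.04615 (working shown to 5 dp, full precision carried).
D = 0.07692² + 0.44615² + 0.13846² + 0.24615² + 0.03077² + 0.01538² + 0.04615² = 0.00592 + 0.19905 + 0.01917 + 0.06059 + 0.00095 + 0.00024 + 0.00213 = 0.28805.
So 1 − D = 0.71195, i.e. 0.712 to 3 decimal places.

0.712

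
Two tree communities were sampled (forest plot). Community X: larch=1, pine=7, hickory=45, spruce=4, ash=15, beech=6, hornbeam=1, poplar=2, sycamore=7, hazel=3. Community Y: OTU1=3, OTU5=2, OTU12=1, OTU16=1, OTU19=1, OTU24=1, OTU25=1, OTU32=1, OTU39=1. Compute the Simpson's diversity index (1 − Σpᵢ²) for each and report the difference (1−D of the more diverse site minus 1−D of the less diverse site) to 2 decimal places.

0.15

Community X: N=91, proportions 0.011, 0.0769, 0.4945, 0.044, 0.1648, 0.0659, 0.011, 0.022, 0.0769, 0.033, giving 1−D = 0.7084 (working shown to 4 dp, full precision carried).
Community Y: N=12, proportions 0.25, 0.1667, 0.0833, 0.0833, 0.0833, 0.0833, 0.0833, 0.0833, 0.0833, giving 1−D = 0.8611.
Difference = |0.7084 − 0.8611| = 0.1527, i.e. 0.15 to 2 decimal places.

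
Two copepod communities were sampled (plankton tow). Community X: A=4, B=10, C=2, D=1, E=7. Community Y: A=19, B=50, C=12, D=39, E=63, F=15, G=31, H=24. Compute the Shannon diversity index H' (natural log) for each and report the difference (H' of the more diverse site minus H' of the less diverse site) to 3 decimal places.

Community X: N=24, proportions 0.16667, 0.41667, 0.08333, 0.04167, 0.29167, giving H' = 1.36227 (working shown to 5 dp, full precision carried).
Community Y: N=253, proportions 0.0751, 0.19763, 0.04743, 0.15415, 0.24901, 0.05929, 0.12253, 0.09486, giving H' = 1.94205.
Difference = |1.36227 − 1.94205| = 0.57978, i.e. 0.580 to 3 decimal places.

0.580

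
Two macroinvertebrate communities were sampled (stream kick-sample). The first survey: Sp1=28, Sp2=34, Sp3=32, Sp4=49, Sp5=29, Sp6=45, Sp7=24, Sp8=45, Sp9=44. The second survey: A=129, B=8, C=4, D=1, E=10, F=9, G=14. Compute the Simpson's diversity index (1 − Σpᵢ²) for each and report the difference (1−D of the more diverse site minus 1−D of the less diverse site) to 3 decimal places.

The first survey: N=330, proportions 0.084848, 0.10303, 0.09697, 0.148485, 0.087879, 0.136364, 0.072727, 0.136364, 0.133333, giving 1−D = 0.882755 (working shown to 6 dp, full precision carried).
The second survey: N=175, proportions 0.737143, 0.045714, 0.022857, 0.005714, 0.057143, 0.051429, 0.08, giving 1−D = 0.441665.
Difference = |0.882755 − 0.441665| = 0.441090, i.e. 0.441 to 3 decimal places.

0.441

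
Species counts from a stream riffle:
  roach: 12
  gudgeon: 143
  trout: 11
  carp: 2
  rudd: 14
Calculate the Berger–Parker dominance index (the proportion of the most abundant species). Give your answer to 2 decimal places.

Total N = 12+143+11+2+14 = 182, so the proportions are 0.0659, 0.7857, 0.0604, 0.011, 0.0769 (working shown to 4 dp, full precision carried).
The largest proportion is 0.7857, i.e. d = 0.79 to 2 decimal places.

0.79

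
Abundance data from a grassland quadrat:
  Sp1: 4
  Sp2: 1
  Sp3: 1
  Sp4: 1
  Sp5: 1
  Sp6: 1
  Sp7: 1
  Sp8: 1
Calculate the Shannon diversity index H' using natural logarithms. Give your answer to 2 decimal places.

Total N = 4+1+1+1+1+1+1+1 = 11, so the proportions are 0.3636, 0.0909, 0.0909, 0.0909, 0.0909, 0.0909, 0.0909, 0.0909 (working shown to 4 dp, full precision carried).
Each pᵢ ln pᵢ term: 0.3636×(-1.0116)=-0.3679, 0.0909×(-2.3979)=-0.2180, 0.0909×(-2.3979)=-0.2180, 0.0909×(-2.3979)=-0.2180, 0.0909×(-2.3979)=-0.2180, 0.0909×(-2.3979)=-0.2180, 0.0909×(-2.3979)=-0.2180, 0.0909×(-2.3979)=-0.2180.
Sum = -1.8938, so H' = 1.89.

1.89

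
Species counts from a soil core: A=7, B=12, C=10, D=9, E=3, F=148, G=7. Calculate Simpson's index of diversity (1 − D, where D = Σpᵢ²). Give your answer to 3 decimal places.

0.419

Total N = 7+12+10+9+3+148+7 = 196, so the proportions are 0.03571, 0.06122, 0.05102, 0.04592, 0.01531, 0.7551, 0.03571 (working shown to 5 dp, full precision carried).
D = 0.03571² + 0.06122² + 0.05102² + 0.04592² + 0.01531² + 0.7551² + 0.03571² = 0.00128 + 0.00375 + 0.00260 + 0.00211 + 0.00023 + 0.57018 + 0.00128 = 0.58142.
So 1 − D = 0.41858, i.e. 0.419 to 3 decimal places.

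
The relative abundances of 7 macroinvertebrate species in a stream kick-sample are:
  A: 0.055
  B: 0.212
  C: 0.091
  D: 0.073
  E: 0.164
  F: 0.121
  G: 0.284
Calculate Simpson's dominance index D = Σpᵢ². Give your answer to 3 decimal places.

0.184

D = 0.055² + 0.212² + 0.091² + 0.073² + 0.164² + 0.121² + 0.284² = 0.00302 + 0.04494 + 0.00828 + 0.00533 + 0.02690 + 0.01464 + 0.08066 = 0.18377 (working shown to 5 dp, full precision carried).
To 3 decimal places, D = 0.184.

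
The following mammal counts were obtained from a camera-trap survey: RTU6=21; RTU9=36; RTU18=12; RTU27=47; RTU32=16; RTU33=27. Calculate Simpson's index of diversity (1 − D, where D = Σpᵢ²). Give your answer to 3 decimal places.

Total N = 21+36+12+47+16+27 = 159, so the proportions are 0.13208, 0.22642, 0.07547, 0.2956, 0.10063, 0.16981 (working shown to 5 dp, full precision carried).
D = 0.13208² + 0.22642² + 0.07547² + 0.2956² + 0.10063² + 0.16981² = 0.01744 + 0.05126 + 0.00570 + 0.08738 + 0.01013 + 0.02884 = 0.20074.
So 1 − D = 0.79926, i.e. 0.799 to 3 decimal places.

0.799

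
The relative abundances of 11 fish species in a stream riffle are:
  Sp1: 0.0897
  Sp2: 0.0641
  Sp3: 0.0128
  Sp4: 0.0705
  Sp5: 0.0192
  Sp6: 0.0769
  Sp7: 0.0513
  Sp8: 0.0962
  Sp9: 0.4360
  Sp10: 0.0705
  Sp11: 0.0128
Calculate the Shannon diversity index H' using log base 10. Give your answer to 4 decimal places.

0.8211

Each pᵢ log₁₀ pᵢ term (working shown to 6 dp, full precision carried): 0.0897×(-1.047208)=-0.093935, 0.0641×(-1.193142)=-0.076480, 0.0128×(-1.892790)=-0.024228, 0.0705×(-1.151811)=-0.081203, 0.0192×(-1.716699)=-0.032961, 0.0769×(-1.114074)=-0.085672, 0.0513×(-1.289883)=-0.066171, 0.0962×(-1.016825)=-0.097819, 0.436×(-0.360514)=-0.157184, 0.0705×(-1.151811)=-0.081203, 0.0128×(-1.892790)=-0.024228.
Sum = -0.821082, so H' = 0.8211.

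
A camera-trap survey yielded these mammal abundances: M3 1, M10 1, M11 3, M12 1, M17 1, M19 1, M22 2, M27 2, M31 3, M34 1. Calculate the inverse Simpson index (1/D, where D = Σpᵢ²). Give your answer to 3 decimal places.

Total N = 1+1+3+1+1+1+2+2+3+1 = 16, so the proportions are 0.0625, 0.0625, 0.1875, 0.0625, 0.0625, 0.0625, 0.125, 0.125, 0.1875, 0.0625 (working shown to 7 dp, full precision carried).
D = 0.0625² + 0.0625² + 0.1875² + 0.0625² + 0.0625² + 0.0625² + 0.125² + 0.125² + 0.1875² + 0.0625² = 0.0039062 + 0.0039062 + 0.0351562 + 0.0039062 + 0.0039062 + 0.0039062 + 0.0156250 + 0.0156250 + 0.0351562 + 0.0039062 = 0.1250000.
So 1/D = 8.00000, i.e. 8.000 to 3 decimal places.

8.000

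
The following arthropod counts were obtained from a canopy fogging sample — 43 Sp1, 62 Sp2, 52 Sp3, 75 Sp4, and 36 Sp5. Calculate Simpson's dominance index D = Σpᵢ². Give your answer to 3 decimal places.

Total N = 43+62+52+75+36 = 268, so the proportions are 0.16045, 0.23134, 0.19403, 0.27985, 0.13433 (working shown to 5 dp, full precision carried).
D = 0.16045² + 0.23134² + 0.19403² + 0.27985² + 0.13433² = 0.02574 + 0.05352 + 0.03765 + 0.07832 + 0.01804 = 0.21327.
To 3 decimal places, D = 0.213.

0.213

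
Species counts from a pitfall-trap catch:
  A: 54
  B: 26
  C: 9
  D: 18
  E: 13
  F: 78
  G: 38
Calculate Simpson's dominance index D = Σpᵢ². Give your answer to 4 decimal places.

0.2100

Total N = 54+26+9+18+13+78+38 = 236, so the proportions are 0.228814, 0.110169, 0.038136, 0.076271, 0.055085, 0.330508, 0.161017 (working shown to 6 dp, full precision carried).
D = 0.228814² + 0.110169² + 0.038136² + 0.076271² + 0.055085² + 0.330508² + 0.161017² = 0.052356 + 0.012137 + 0.001454 + 0.005817 + 0.003034 + 0.109236 + 0.025926 = 0.209961.
To 4 decimal places, D = 0.2100.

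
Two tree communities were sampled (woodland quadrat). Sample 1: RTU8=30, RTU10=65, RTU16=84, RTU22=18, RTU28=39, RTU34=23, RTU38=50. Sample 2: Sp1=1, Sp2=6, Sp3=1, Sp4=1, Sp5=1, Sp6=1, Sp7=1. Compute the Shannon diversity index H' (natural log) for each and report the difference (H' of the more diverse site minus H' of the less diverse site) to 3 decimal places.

0.234

Sample 1: N=309, proportions 0.097087, 0.210356, 0.271845, 0.058252, 0.126214, 0.074434, 0.161812, giving H' = 1.823365 (working shown to 6 dp, full precision carried).
Sample 2: N=12, proportions 0.083333, 0.5, 0.083333, 0.083333, 0.083333, 0.083333, 0.083333, giving H' = 1.589027.
Difference = |1.823365 − 1.589027| = 0.234338, i.e. 0.234 to 3 decimal places.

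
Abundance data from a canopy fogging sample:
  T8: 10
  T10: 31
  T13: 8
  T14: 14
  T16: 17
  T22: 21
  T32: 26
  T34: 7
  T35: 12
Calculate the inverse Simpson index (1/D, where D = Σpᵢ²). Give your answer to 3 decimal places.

Total N = 10+31+8+14+17+21+26+7+12 = 146, so the proportions are 0.0684932, 0.2123288, 0.0547945, 0.0958904, 0.1164384, 0.1438356, 0.1780822, 0.0479452, 0.0821918 (working shown to 7 dp, full precision carried).
D = 0.0684932² + 0.2123288² + 0.0547945² + 0.0958904² + 0.1164384² + 0.1438356² + 0.1780822² + 0.0479452² + 0.0821918² = 0.0046913 + 0.0450835 + 0.0030024 + 0.0091950 + 0.0135579 + 0.0206887 + 0.0317133 + 0.0022987 + 0.0067555 = 0.1369863.
So 1/D = 7.30000, i.e. 7.300 to 3 decimal places.

7.300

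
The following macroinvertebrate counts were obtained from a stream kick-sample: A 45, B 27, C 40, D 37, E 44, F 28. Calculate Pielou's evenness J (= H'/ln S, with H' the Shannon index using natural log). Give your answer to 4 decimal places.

Total N = 45+27+40+37+44+28 = 221, so the proportions are 0.20362, 0.122172, 0.180995, 0.167421, 0.199095, 0.126697 (working shown to 6 dp, full precision carried).
H' = −Σ pᵢ ln pᵢ = −((-0.324061) + (-0.256845) + (-0.309373) + (-0.299222) + (-0.321334) + (-0.261750)) = 1.772585.
With S = 6 species, ln S = 1.791759, so J = 1.772585/1.791759 = 0.989299, i.e. 0.9893 to 4 decimal places.

0.9893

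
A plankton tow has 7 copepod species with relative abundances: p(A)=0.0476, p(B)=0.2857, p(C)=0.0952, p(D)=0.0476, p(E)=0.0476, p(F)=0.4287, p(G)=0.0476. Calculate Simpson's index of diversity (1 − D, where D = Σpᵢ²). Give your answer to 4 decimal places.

D = 0.0476² + 0.2857² + 0.0952² + 0.0476² + 0.0476² + 0.4287² + 0.0476² = 0.002266 + 0.081624 + 0.009063 + 0.002266 + 0.002266 + 0.183784 + 0.002266 = 0.283534 (working shown to 6 dp, full precision carried).
So 1 − D = 0.716466, i.e. 0.7165 to 4 decimal places.

0.7165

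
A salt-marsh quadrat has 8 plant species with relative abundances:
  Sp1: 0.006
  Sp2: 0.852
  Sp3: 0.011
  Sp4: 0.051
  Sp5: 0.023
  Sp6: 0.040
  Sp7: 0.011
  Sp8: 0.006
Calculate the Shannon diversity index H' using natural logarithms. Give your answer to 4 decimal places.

Each pᵢ ln pᵢ term (working shown to 6 dp, full precision carried): 0.006×(-5.115996)=-0.030696, 0.852×(-0.160169)=-0.136464, 0.011×(-4.509860)=-0.049608, 0.051×(-2.975930)=-0.151772, 0.023×(-3.772261)=-0.086762, 0.04×(-3.218876)=-0.128755, 0.011×(-4.509860)=-0.049608, 0.006×(-5.115996)=-0.030696.
Sum = -0.664362, so H' = 0.6644.

0.6644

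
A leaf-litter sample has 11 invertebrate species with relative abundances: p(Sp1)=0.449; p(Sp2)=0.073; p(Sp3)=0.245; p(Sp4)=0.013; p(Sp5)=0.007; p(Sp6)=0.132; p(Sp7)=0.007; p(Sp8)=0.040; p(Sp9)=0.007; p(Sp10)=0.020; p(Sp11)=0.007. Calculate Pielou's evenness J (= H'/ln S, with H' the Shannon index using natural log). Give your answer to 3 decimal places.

H' = −Σ pᵢ ln pᵢ = −((-0.35953) + (-0.19106) + (-0.34459) + (-0.05646) + (-0.03473) + (-0.26729) + (-0.03473) + (-0.12876) + (-0.03473) + (-0.07824) + (-0.03473)) = 1.56486 (working shown to 5 dp, full precision carried).
With S = 11 species, ln S = 2.39790, so J = 1.56486/2.39790 = 0.65260, i.e. 0.653 to 3 decimal places.

0.653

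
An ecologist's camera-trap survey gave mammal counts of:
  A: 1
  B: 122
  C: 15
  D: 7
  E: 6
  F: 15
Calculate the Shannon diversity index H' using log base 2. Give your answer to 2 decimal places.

Total N = 1+122+15+7+6+15 = 166, so the proportions are 0.006, 0.7349, 0.0904, 0.0422, 0.0361, 0.0904 (working shown to 4 dp, full precision carried).
Each pᵢ log₂ pᵢ term: 0.006×(-7.3750)=-0.0444, 0.7349×(-0.4443)=-0.3265, 0.0904×(-3.4681)=-0.3134, 0.0422×(-4.5677)=-0.1926, 0.0361×(-4.7901)=-0.1731, 0.0904×(-3.4681)=-0.3134.
Sum = -1.3635, so H' = 1.36.

1.36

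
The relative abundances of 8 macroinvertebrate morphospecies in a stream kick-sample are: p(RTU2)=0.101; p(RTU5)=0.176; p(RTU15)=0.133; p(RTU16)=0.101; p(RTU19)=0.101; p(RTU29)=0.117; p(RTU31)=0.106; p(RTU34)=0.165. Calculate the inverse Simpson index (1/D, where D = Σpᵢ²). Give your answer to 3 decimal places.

7.609

D = 0.101² + 0.176² + 0.133² + 0.101² + 0.101² + 0.117² + 0.106² + 0.165² = 0.0102010 + 0.0309760 + 0.0176890 + 0.0102010 + 0.0102010 + 0.0136890 + 0.0112360 + 0.0272250 = 0.1314180 (working shown to 7 dp, full precision carried).
So 1/D = 7.60931, i.e. 7.609 to 3 decimal places.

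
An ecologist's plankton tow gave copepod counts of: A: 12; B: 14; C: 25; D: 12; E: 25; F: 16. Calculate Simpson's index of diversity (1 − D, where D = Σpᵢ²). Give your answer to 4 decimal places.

0.8160

Total N = 12+14+25+12+25+16 = 104, so the proportions are 0.115385, 0.134615, 0.240385, 0.115385, 0.240385, 0.153846 (working shown to 6 dp, full precision carried).
D = 0.115385² + 0.134615² + 0.240385² + 0.115385² + 0.240385² + 0.153846² = 0.013314 + 0.018121 + 0.057785 + 0.013314 + 0.057785 + 0.023669 = 0.183987.
So 1 − D = 0.816013, i.e. 0.8160 to 4 decimal places.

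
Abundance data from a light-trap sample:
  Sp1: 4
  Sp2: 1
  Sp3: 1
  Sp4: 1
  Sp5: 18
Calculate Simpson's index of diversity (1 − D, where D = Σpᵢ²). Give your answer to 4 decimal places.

0.4512

Total N = 4+1+1+1+18 = 25, so the proportions are 0.16, 0.04, 0.04, 0.04, 0.72 (working shown to 6 dp, full precision carried).
D = 0.16² + 0.04² + 0.04² + 0.04² + 0.72² = 0.025600 + 0.001600 + 0.001600 + 0.001600 + 0.518400 = 0.548800.
So 1 − D = 0.451200, i.e. 0.4512 to 4 decimal places.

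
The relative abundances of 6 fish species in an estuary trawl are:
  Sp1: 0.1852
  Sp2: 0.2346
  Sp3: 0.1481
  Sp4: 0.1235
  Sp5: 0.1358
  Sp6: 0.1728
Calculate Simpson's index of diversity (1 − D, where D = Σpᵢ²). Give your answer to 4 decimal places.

0.8252

D = 0.1852² + 0.2346² + 0.1481² + 0.1235² + 0.1358² + 0.1728² = 0.034299 + 0.055037 + 0.021934 + 0.015252 + 0.018442 + 0.029860 = 0.174824 (working shown to 6 dp, full precision carried).
So 1 − D = 0.825176, i.e. 0.8252 to 4 decimal places.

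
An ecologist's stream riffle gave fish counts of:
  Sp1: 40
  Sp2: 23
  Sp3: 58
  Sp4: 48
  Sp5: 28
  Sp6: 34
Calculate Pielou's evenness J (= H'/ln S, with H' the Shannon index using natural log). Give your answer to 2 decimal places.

Total N = 40+23+58+48+28+34 = 231, so the proportions are 0.1732, 0.0996, 0.2511, 0.2078, 0.1212, 0.1472 (working shown to 4 dp, full precision carried).
H' = −Σ pᵢ ln pᵢ = −((-0.3036) + (-0.2297) + (-0.3470) + (-0.3265) + (-0.2558) + (-0.2820)) = 1.7446.
With S = 6 species, ln S = 1.7918, so J = 1.7446/1.7918 = 0.9737, i.e. 0.97 to 2 decimal places.

0.97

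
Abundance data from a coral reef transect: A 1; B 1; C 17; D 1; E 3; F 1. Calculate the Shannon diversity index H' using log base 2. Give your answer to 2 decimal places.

Total N = 1+1+17+1+3+1 = 24, so the proportions are 0.0417, 0.0417, 0.7083, 0.0417, 0.125, 0.0417 (working shown to 4 dp, full precision carried).
Each pᵢ log₂ pᵢ term: 0.0417×(-4.5850)=-0.1910, 0.0417×(-4.5850)=-0.1910, 0.7083×(-0.4975)=-0.3524, 0.0417×(-4.5850)=-0.1910, 0.125×(-3.0000)=-0.3750, 0.0417×(-4.5850)=-0.1910.
Sum = -1.4916, so H' = 1.49.

1.49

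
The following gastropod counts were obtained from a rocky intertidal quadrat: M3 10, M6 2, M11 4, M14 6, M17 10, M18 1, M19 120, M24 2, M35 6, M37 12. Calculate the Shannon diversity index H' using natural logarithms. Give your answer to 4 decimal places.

1.2216

Total N = 10+2+4+6+10+1+120+2+6+12 = 173, so the proportions are 0.057803, 0.011561, 0.023121, 0.034682, 0.057803, 0.00578, 0.693642, 0.011561, 0.034682, 0.069364 (working shown to 6 dp, full precision carried).
Each pᵢ ln pᵢ term: 0.057803×(-2.850707)=-0.164781, 0.011561×(-4.460144)=-0.051562, 0.023121×(-3.766997)=-0.087098, 0.034682×(-3.361532)=-0.116585, 0.057803×(-2.850707)=-0.164781, 0.00578×(-5.153292)=-0.029788, 0.693642×(-0.365800)=-0.253734, 0.011561×(-4.460144)=-0.051562, 0.034682×(-3.361532)=-0.116585, 0.069364×(-2.668385)=-0.185090.
Sum = -1.221566, so H' = 1.2216.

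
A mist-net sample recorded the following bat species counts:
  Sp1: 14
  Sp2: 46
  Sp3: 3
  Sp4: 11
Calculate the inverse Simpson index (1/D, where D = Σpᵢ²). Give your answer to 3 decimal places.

Total N = 14+46+3+11 = 74, so the proportions are 0.189189, 0.621622, 0.040541, 0.148649 (working shown to 6 dp, full precision carried).
D = 0.189189² + 0.621622² + 0.040541² + 0.148649² = 0.035793 + 0.386413 + 0.001644 + 0.022096 = 0.445946.
So 1/D = 2.24242, i.e. 2.242 to 3 decimal places.

2.242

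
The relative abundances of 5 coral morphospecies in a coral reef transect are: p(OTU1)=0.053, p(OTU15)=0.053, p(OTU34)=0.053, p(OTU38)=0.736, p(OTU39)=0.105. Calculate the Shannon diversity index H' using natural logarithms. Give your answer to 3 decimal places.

Each pᵢ ln pᵢ term (working shown to 5 dp, full precision carried): 0.053×(-2.93746)=-0.15569, 0.053×(-2.93746)=-0.15569, 0.053×(-2.93746)=-0.15569, 0.736×(-0.30653)=-0.22560, 0.105×(-2.25379)=-0.23665.
Sum = -0.92931, so H' = 0.929.

0.929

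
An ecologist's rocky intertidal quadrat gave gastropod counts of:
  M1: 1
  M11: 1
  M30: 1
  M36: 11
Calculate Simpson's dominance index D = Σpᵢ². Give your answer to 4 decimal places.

0.6327

Total N = 1+1+1+11 = 14, so the proportions are 0.071429, 0.071429, 0.071429, 0.785714 (working shown to 6 dp, full precision carried).
D = 0.071429² + 0.071429² + 0.071429² + 0.785714² = 0.005102 + 0.005102 + 0.005102 + 0.617347 = 0.632653.
To 4 decimal places, D = 0.6327.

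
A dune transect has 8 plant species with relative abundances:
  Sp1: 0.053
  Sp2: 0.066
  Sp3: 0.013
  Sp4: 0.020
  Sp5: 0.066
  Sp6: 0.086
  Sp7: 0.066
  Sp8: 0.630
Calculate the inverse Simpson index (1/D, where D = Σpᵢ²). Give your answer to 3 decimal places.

2.377

D = 0.053² + 0.066² + 0.013² + 0.02² + 0.066² + 0.086² + 0.066² + 0.63² = 0.002809 + 0.004356 + 0.000169 + 0.000400 + 0.004356 + 0.007396 + 0.004356 + 0.396900 = 0.420742 (working shown to 6 dp, full precision carried).
So 1/D = 2.37675, i.e. 2.377 to 3 decimal places.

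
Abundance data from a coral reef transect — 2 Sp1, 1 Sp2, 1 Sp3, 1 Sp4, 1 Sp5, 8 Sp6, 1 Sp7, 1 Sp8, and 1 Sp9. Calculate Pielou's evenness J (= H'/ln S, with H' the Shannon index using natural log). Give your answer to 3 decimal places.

Total N = 2+1+1+1+1+8+1+1+1 = 17, so the proportions are 0.11765, 0.05882, 0.05882, 0.05882, 0.05882, 0.47059, 0.05882, 0.05882, 0.05882 (working shown to 5 dp, full precision carried).
H' = −Σ pᵢ ln pᵢ = −((-0.25177) + (-0.16666) + (-0.16666) + (-0.16666) + (-0.16666) + (-0.35472) + (-0.16666) + (-0.16666) + (-0.16666)) = 1.77311.
With S = 9 species, ln S = 2.19722, so J = 1.77311/2.19722 = 0.80698, i.e. 0.807 to 3 decimal places.

0.807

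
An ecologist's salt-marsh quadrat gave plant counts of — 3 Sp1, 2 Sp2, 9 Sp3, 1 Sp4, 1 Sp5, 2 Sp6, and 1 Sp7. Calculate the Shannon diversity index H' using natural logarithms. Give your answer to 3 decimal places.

Total N = 3+2+9+1+1+2+1 = 19, so the proportions are 0.15789, 0.10526, 0.47368, 0.05263, 0.05263, 0.10526, 0.05263 (working shown to 5 dp, full precision carried).
Each pᵢ ln pᵢ term: 0.15789×(-1.84583)=-0.29145, 0.10526×(-2.25129)=-0.23698, 0.47368×(-0.74721)=-0.35394, 0.05263×(-2.94444)=-0.15497, 0.05263×(-2.94444)=-0.15497, 0.10526×(-2.25129)=-0.23698, 0.05263×(-2.94444)=-0.15497.
Sum = -1.58426, so H' = 1.584.

1.584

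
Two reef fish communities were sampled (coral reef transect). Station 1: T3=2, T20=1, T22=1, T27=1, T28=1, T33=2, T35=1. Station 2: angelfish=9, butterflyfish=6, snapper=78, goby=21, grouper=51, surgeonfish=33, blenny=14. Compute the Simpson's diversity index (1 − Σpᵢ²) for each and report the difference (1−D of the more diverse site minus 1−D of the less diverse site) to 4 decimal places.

Station 1: N=9, proportions 0.222222, 0.111111, 0.111111, 0.111111, 0.111111, 0.222222, 0.111111, giving 1−D = 0.839506 (working shown to 6 dp, full precision carried).
Station 2: N=212, proportions 0.042453, 0.028302, 0.367925, 0.099057, 0.240566, 0.15566, 0.066038, giving 1−D = 0.765753.
Difference = |0.839506 − 0.765753| = 0.073753, i.e. 0.0738 to 4 decimal places.

0.0738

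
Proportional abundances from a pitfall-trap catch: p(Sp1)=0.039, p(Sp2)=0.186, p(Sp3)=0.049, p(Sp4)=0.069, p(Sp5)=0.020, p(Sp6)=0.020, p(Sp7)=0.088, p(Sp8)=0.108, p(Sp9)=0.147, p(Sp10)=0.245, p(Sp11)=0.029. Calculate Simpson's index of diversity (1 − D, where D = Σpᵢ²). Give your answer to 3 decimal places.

0.854

D = 0.039² + 0.186² + 0.049² + 0.069² + 0.02² + 0.02² + 0.088² + 0.108² + 0.147² + 0.245² + 0.029² = 0.00152 + 0.03460 + 0.00240 + 0.00476 + 0.00040 + 0.00040 + 0.00774 + 0.01166 + 0.02161 + 0.06002 + 0.00084 = 0.14596 (working shown to 5 dp, full precision carried).
So 1 − D = 0.85404, i.e. 0.854 to 3 decimal places.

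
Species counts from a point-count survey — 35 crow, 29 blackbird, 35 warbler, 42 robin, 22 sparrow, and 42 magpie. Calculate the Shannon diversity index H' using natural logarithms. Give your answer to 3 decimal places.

1.769

Total N = 35+29+35+42+22+42 = 205, so the proportions are 0.17073, 0.14146, 0.17073, 0.20488, 0.10732, 0.20488 (working shown to 5 dp, full precision carried).
Each pᵢ ln pᵢ term: 0.17073×(-1.76766)=-0.30180, 0.14146×(-1.95571)=-0.27666, 0.17073×(-1.76766)=-0.30180, 0.20488×(-1.58534)=-0.32480, 0.10732×(-2.23197)=-0.23953, 0.20488×(-1.58534)=-0.32480.
Sum = -1.76938, so H' = 1.769.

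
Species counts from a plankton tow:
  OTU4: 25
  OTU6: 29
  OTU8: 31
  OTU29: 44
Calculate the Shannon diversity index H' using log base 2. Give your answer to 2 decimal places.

1.97

Total N = 25+29+31+44 = 129, so the proportions are 0.1938, 0.2248, 0.2403, 0.3411 (working shown to 4 dp, full precision carried).
Each pᵢ log₂ pᵢ term: 0.1938×(-2.3674)=-0.4588, 0.2248×(-2.1532)=-0.4841, 0.2403×(-2.0570)=-0.4943, 0.3411×(-1.5518)=-0.5293.
Sum = -1.9665, so H' = 1.97.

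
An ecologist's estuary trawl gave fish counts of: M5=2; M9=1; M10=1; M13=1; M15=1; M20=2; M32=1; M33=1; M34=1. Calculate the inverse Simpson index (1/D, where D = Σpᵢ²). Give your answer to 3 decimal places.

Total N = 2+1+1+1+1+2+1+1+1 = 11, so the proportions are 0.1818182, 0.0909091, 0.0909091, 0.0909091, 0.0909091, 0.1818182, 0.0909091, 0.0909091, 0.0909091 (working shown to 7 dp, full precision carried).
D = 0.1818182² + 0.0909091² + 0.0909091² + 0.0909091² + 0.0909091² + 0.1818182² + 0.0909091² + 0.0909091² + 0.0909091² = 0.0330579 + 0.0082645 + 0.0082645 + 0.0082645 + 0.0082645 + 0.0330579 + 0.0082645 + 0.0082645 + 0.0082645 = 0.1239669.
So 1/D = 8.06667, i.e. 8.067 to 3 decimal places.

8.067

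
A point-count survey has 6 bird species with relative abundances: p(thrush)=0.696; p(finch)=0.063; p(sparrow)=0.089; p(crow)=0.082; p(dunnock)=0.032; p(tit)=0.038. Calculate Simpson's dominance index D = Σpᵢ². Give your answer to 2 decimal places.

0.51

D = 0.696² + 0.063² + 0.089² + 0.082² + 0.032² + 0.038² = 0.4844 + 0.0040 + 0.0079 + 0.0067 + 0.0010 + 0.0014 = 0.5055 (working shown to 4 dp, full precision carried).
To 2 decimal places, D = 0.51.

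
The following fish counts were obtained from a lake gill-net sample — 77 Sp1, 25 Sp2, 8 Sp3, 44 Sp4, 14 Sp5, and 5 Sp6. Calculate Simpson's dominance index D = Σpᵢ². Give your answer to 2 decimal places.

Total N = 77+25+8+44+14+5 = 173, so the proportions are 0.4451, 0.1445, 0.0462, 0.2543, 0.0809, 0.0289 (working shown to 4 dp, full precision carried).
D = 0.4451² + 0.1445² + 0.0462² + 0.2543² + 0.0809² + 0.0289² = 0.1981 + 0.0209 + 0.0021 + 0.0647 + 0.0065 + 0.0008 = 0.2932.
To 2 decimal places, D = 0.29.

0.29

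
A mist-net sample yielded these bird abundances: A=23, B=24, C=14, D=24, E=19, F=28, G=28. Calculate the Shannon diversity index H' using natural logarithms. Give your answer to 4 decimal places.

Total N = 23+24+14+24+19+28+28 = 160, so the proportions are 0.14375, 0.15, 0.0875, 0.15, 0.11875, 0.175, 0.175 (working shown to 6 dp, full precision carried).
Each pᵢ ln pᵢ term: 0.14375×(-1.939680)=-0.278829, 0.15×(-1.897120)=-0.284568, 0.0875×(-2.436116)=-0.213160, 0.15×(-1.897120)=-0.284568, 0.11875×(-2.130735)=-0.253025, 0.175×(-1.742969)=-0.305020, 0.175×(-1.742969)=-0.305020.
Sum = -1.924189, so H' = 1.9242.

1.9242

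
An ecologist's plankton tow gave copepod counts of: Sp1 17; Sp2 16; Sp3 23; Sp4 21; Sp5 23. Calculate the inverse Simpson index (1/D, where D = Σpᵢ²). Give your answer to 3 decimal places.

Total N = 17+16+23+21+23 = 100, so the proportions are 0.17, 0.16, 0.23, 0.21, 0.23 (working shown to 7 dp, full precision carried).
D = 0.17² + 0.16² + 0.23² + 0.21² + 0.23² = 0.0289000 + 0.0256000 + 0.0529000 + 0.0441000 + 0.0529000 = 0.2044000.
So 1/D = 4.89237, i.e. 4.892 to 3 decimal places.

4.892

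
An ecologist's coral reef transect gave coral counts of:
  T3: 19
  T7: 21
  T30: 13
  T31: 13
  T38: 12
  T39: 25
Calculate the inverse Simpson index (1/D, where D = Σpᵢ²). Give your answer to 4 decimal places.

Total N = 19+21+13+13+12+25 = 103, so the proportions are 0.18446602, 0.2038835, 0.12621359, 0.12621359, 0.11650485, 0.24271845 (working shown to 8 dp, full precision carried).
D = 0.18446602² + 0.2038835² + 0.12621359² + 0.12621359² + 0.11650485² + 0.24271845² = 0.03402771 + 0.04156848 + 0.01592987 + 0.01592987 + 0.01357338 + 0.05891224 = 0.17994156.
So 1/D = 5.557360, i.e. 5.5574 to 4 decimal places.

5.5574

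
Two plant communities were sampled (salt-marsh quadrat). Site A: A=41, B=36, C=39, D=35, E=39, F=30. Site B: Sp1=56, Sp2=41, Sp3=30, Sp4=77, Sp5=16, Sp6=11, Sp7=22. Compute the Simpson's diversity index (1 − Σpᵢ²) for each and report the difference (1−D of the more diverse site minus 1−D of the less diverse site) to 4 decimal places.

Site A: N=220, proportions 0.186364, 0.163636, 0.177273, 0.159091, 0.177273, 0.136364, giving 1−D = 0.831736 (working shown to 6 dp, full precision carried).
Site B: N=253, proportions 0.221344, 0.162055, 0.118577, 0.304348, 0.063241, 0.043478, 0.086957, giving 1−D = 0.804606.
Difference = |0.831736 − 0.804606| = 0.027130, i.e. 0.0271 to 4 decimal places.

0.0271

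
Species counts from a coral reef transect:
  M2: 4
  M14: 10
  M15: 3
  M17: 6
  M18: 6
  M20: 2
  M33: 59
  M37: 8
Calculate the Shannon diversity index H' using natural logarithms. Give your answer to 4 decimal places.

Total N = 4+10+3+6+6+2+59+8 = 98, so the proportions are 0.040816, 0.102041, 0.030612, 0.061224, 0.061224, 0.020408, 0.602041, 0.081633 (working shown to 6 dp, full precision carried).
Each pᵢ ln pᵢ term: 0.040816×(-3.198673)=-0.130558, 0.102041×(-2.282382)=-0.232896, 0.030612×(-3.486355)=-0.106725, 0.061224×(-2.793208)=-0.171013, 0.061224×(-2.793208)=-0.171013, 0.020408×(-3.891820)=-0.079425, 0.602041×(-0.507430)=-0.305494, 0.081633×(-2.505526)=-0.204533.
Sum = -1.401656, so H' = 1.4017.

1.4017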